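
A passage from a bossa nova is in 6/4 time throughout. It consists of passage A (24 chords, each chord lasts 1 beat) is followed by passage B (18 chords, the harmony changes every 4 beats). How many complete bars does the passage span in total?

A: 24 × 1 = 24 beats = 4 bars.
B: 18 × 4 = 72 beats = 12 bars.
Total: 4 + 12 = 16 bars.

16 bars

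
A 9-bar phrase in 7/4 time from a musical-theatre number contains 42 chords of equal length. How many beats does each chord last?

1.5 beats

9 bars × 7 beats/bar = 63 beats total.
63 beats ÷ 42 chords = 1.5 beats per chord.
(That is a dotted quarter note.)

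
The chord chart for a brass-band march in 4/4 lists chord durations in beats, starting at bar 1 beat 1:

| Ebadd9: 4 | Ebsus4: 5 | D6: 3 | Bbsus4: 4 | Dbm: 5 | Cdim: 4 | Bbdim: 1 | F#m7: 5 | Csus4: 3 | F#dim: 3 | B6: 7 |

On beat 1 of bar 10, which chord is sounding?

Beat 1 of bar 10 is beat (10−1)×4 + 1 = 37 overall.
Running totals: Ebadd9 ends at 4, Ebsus4 ends at 9, D6 ends at 12, Bbsus4 ends at 16, Dbm ends at 21, Cdim ends at 25, Bbdim ends at 26, F#m7 ends at 31, Csus4 ends at 34, F#dim ends at 37.
Beat 37 falls within F#dim.

F#dim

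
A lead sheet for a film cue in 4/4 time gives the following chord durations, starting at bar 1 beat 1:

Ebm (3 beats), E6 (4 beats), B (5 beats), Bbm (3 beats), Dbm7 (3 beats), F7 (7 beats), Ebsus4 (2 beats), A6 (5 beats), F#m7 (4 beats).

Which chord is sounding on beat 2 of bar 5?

Dbm7

Beat 2 of bar 5 is beat (5−1)×4 + 2 = 18 overall.
Running totals: Ebm ends at 3, E6 ends at 7, B ends at 12, Bbm ends at 15, Dbm7 ends at 18.
Beat 18 falls within Dbm7.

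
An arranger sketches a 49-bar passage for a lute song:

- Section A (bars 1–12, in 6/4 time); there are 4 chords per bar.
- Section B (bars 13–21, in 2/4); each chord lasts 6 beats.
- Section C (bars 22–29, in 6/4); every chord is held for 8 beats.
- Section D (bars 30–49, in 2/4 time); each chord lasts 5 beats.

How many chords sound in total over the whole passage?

A: 12·6 = 72 beats, 72/1.5 = 48 chords.
B: 9·2 = 18 beats, 18/6 = 3 chords.
C: 8·6 = 48 beats, 48/8 = 6 chords.
D: 20·2 = 40 beats, 40/5 = 8 chords.
Total: 48 + 3 + 6 + 8 = 65.

65 chords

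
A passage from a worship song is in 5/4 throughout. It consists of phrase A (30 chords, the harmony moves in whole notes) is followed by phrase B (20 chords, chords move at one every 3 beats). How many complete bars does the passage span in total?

A: 30 × 4 = 120 beats = 24 bars.
B: 20 × 3 = 60 beats = 12 bars.
Total: 24 + 12 = 36 bars.

36 bars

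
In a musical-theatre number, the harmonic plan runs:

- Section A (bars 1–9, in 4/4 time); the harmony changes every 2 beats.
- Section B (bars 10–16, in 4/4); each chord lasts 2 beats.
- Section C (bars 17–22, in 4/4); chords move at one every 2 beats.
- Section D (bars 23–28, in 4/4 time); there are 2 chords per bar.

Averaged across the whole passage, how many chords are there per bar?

A: 9 × 4 = 36 beats ÷ 2 = 18 chords.
B: 7 × 4 = 28 beats ÷ 2 = 14 chords.
C: 6 × 4 = 24 beats ÷ 2 = 12 chords.
D: 6 × 4 = 24 beats ÷ 2 = 12 chords.
Overall: 56 chords over 28 bars → 56/28 = 2 chords per bar.

2 chords per bar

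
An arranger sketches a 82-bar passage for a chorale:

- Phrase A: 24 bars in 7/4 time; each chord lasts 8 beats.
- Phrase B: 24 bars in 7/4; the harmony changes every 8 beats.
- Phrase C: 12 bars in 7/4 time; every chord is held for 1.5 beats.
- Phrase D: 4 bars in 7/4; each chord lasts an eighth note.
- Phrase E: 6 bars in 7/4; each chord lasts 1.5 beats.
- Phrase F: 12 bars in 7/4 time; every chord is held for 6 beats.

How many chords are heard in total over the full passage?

196 chords

A: 24 bars × 7 beats = 168 beats; 8 beats/chord → 21 chords.
B: 24 bars × 7 beats = 168 beats; 8 beats/chord → 21 chords.
C: 12 bars × 7 beats = 84 beats; 1.5 beats/chord → 56 chords.
D: 4 bars × 7 beats = 28 beats; 0.5 beats/chord → 56 chords.
E: 6 bars × 7 beats = 42 beats; 1.5 beats/chord → 28 chords.
F: 12 bars × 7 beats = 84 beats; 6 beats/chord → 14 chords.
Total: 21 + 21 + 56 + 56 + 28 + 14 = 196.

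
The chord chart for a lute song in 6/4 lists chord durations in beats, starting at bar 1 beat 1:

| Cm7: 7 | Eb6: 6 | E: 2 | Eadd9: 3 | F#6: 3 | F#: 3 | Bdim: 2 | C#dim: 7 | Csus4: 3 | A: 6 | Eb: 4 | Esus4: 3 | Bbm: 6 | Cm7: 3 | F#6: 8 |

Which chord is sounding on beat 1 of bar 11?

F#6

Beat 1 of bar 11 is beat (11−1)×6 + 1 = 61 overall.
Running totals: Cm7 ends at 7, Eb6 ends at 13, E ends at 15, Eadd9 ends at 18, F#6 ends at 21, F# ends at 24, Bdim ends at 26, C#dim ends at 33, Csus4 ends at 36, A ends at 42, Eb ends at 46, Esus4 ends at 49, Bbm ends at 55, Cm7 ends at 58, F#6 ends at 66.
Beat 61 falls within F#6.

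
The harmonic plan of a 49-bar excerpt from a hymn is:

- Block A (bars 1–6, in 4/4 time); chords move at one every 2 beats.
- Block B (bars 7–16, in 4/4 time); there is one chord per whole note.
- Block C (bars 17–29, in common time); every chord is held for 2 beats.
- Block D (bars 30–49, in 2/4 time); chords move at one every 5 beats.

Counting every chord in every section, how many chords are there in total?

56 chords

A has 24 beats and chords last 2 each, so 12 chords.
B has 40 beats and chords last 4 each, so 10 chords.
C has 52 beats and chords last 2 each, so 26 chords.
D has 40 beats and chords last 5 each, so 8 chords.
Total: 12 + 10 + 26 + 8 = 56.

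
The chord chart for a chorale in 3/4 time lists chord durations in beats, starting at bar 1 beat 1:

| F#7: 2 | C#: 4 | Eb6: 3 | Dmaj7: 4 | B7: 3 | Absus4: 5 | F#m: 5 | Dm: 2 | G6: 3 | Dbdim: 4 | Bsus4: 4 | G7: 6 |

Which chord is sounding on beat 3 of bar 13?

Bsus4

Beat 3 of bar 13 is beat (13−1)×3 + 3 = 39 overall.
Running totals: F#7 ends at 2, C# ends at 6, Eb6 ends at 9, Dmaj7 ends at 13, B7 ends at 16, Absus4 ends at 21, F#m ends at 26, Dm ends at 28, G6 ends at 31, Dbdim ends at 35, Bsus4 ends at 39.
Beat 39 falls within Bsus4.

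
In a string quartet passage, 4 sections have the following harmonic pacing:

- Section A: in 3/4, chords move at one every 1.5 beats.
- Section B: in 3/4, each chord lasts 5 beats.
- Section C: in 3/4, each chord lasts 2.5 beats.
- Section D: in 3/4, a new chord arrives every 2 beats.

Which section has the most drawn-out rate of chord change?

A: 3/1.5 = 2 chords/bar.
B: 3/5 = 0.6 chords/bar.
C: 3/2.5 = 1.2 chords/bar.
D: 3/2 = 1.5 chords/bar.
Slowest is B at 0.6 chords/bar.

Section B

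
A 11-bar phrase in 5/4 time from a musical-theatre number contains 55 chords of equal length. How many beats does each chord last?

11 bars × 5 beats/bar = 55 beats total.
55 beats ÷ 55 chords = 1 beats per chord.
(That is a quarter note.)

1 beat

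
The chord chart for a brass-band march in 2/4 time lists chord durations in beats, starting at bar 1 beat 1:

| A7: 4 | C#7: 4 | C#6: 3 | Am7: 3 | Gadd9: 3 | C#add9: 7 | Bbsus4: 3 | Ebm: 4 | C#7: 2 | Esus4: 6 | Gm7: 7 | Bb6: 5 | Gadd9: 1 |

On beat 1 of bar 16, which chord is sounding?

Ebm

Beat 1 of bar 16 is beat (16−1)×2 + 1 = 31 overall.
Running totals: A7 ends at 4, C#7 ends at 8, C#6 ends at 11, Am7 ends at 14, Gadd9 ends at 17, C#add9 ends at 24, Bbsus4 ends at 27, Ebm ends at 31.
Beat 31 falls within Ebm.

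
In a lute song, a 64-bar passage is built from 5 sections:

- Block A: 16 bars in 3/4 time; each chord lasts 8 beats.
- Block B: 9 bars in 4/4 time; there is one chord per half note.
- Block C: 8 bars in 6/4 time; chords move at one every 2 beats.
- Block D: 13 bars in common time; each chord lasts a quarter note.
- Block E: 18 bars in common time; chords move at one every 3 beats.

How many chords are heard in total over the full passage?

124 chords

A: 16·3 = 48 beats, 48/8 = 6 chords.
B: 9·4 = 36 beats, 36/2 = 18 chords.
C: 8·6 = 48 beats, 48/2 = 24 chords.
D: 13·4 = 52 beats, 52/1 = 52 chords.
E: 18·4 = 72 beats, 72/3 = 24 chords.
Total: 6 + 18 + 24 + 52 + 24 = 124.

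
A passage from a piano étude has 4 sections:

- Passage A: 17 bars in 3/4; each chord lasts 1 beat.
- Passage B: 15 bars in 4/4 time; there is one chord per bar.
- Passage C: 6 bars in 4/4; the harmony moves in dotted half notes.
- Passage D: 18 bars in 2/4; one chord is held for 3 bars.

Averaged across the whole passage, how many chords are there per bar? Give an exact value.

10/7 chords per bar

A: 17 × 3 = 51 beats ÷ 1 = 51 chords.
B: 15 × 4 = 60 beats ÷ 4 = 15 chords.
C: 6 × 4 = 24 beats ÷ 3 = 8 chords.
D: 18 × 2 = 36 beats ÷ 6 = 6 chords.
Overall: 80 chords over 56 bars → 80/56 = 10/7 chords per bar.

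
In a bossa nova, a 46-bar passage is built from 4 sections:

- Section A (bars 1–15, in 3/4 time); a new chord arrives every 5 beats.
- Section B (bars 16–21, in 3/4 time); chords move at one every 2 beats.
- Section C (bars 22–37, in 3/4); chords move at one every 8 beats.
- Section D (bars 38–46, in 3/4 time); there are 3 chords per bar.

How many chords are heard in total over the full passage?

51 chords

A: 15 bars × 3 beats = 45 beats; 5 beats/chord → 9 chords.
B: 6 bars × 3 beats = 18 beats; 2 beats/chord → 9 chords.
C: 16 bars × 3 beats = 48 beats; 8 beats/chord → 6 chords.
D: 9 bars × 3 beats = 27 beats; 1 beat/chord → 27 chords.
Total: 9 + 9 + 6 + 27 = 51.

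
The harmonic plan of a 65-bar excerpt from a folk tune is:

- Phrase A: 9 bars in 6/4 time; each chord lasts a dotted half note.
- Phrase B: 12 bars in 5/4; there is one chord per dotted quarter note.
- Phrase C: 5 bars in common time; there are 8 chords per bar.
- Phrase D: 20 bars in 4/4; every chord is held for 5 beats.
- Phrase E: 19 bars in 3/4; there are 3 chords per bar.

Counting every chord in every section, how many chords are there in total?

A: 9·6 = 54 beats, 54/3 = 18 chords.
B: 12·5 = 60 beats, 60/1.5 = 40 chords.
C: 5·4 = 20 beats, 20/0.5 = 40 chords.
D: 20·4 = 80 beats, 80/5 = 16 chords.
E: 19·3 = 57 beats, 57/1 = 57 chords.
Total: 18 + 40 + 40 + 16 + 57 = 171.

171 chords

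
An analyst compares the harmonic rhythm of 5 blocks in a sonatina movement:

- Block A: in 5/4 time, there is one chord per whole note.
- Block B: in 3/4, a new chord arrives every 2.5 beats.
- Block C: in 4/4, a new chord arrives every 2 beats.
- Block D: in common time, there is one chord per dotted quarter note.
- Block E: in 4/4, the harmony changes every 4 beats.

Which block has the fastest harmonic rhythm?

Block D

A: 5 beats/bar ÷ 4 beats/chord = 1.25 chords/bar.
B: 3 beats/bar ÷ 2.5 beats/chord = 1.2 chords/bar.
C: 4 beats/bar ÷ 2 beats/chord = 2 chords/bar.
D: 4 beats/bar ÷ 1.5 beats/chord = 8/3 chords/bar.
E: 4 beats/bar ÷ 4 beats/chord = 1 chord/bar.
Fastest is D at 8/3 chords/bar.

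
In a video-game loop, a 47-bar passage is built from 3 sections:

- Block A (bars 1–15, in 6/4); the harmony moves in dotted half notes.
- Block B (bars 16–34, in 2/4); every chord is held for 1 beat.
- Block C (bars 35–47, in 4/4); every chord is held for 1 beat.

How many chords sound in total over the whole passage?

120 chords

A: 15·6 = 90 beats, 90/3 = 30 chords.
B: 19·2 = 38 beats, 38/1 = 38 chords.
C: 13·4 = 52 beats, 52/1 = 52 chords.
Total: 30 + 38 + 52 = 120.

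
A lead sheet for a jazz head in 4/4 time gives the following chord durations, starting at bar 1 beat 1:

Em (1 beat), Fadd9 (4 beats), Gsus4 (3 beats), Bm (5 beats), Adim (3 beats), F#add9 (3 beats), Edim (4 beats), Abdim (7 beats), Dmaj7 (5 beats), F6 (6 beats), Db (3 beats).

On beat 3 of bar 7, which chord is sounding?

Abdim

Beat 3 of bar 7 is beat (7−1)×4 + 3 = 27 overall.
Running totals: Em ends at 1, Fadd9 ends at 5, Gsus4 ends at 8, Bm ends at 13, Adim ends at 16, F#add9 ends at 19, Edim ends at 23, Abdim ends at 30.
Beat 27 falls within Abdim.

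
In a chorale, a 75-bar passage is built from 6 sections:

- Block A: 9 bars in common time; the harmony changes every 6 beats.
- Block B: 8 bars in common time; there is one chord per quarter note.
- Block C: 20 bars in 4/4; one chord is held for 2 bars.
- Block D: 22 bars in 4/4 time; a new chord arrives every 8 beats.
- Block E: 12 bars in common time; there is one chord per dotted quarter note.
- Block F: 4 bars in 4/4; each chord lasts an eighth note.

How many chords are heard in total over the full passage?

A: 9 bars × 4 beats = 36 beats; 6 beats/chord → 6 chords.
B: 8 bars × 4 beats = 32 beats; 1 beat/chord → 32 chords.
C: 20 bars × 4 beats = 80 beats; 8 beats/chord → 10 chords.
D: 22 bars × 4 beats = 88 beats; 8 beats/chord → 11 chords.
E: 12 bars × 4 beats = 48 beats; 1.5 beats/chord → 32 chords.
F: 4 bars × 4 beats = 16 beats; 0.5 beats/chord → 32 chords.
Total: 6 + 32 + 10 + 11 + 32 + 32 = 123.

123 chords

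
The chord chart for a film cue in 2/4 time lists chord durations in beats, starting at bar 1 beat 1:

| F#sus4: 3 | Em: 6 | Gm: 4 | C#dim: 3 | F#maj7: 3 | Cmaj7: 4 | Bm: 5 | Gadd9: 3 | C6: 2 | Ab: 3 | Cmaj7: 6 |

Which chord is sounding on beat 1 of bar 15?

Gadd9

Beat 1 of bar 15 is beat (15−1)×2 + 1 = 29 overall.
Running totals: F#sus4 ends at 3, Em ends at 9, Gm ends at 13, C#dim ends at 16, F#maj7 ends at 19, Cmaj7 ends at 23, Bm ends at 28, Gadd9 ends at 31.
Beat 29 falls within Gadd9.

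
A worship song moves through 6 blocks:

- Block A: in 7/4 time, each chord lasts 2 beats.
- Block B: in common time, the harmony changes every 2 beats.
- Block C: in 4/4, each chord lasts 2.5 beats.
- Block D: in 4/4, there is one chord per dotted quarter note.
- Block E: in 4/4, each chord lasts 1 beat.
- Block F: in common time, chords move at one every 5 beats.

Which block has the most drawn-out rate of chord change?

Block F

A: 7 beats/bar ÷ 2 beats/chord = 3.5 chords/bar.
B: 4 beats/bar ÷ 2 beats/chord = 2 chords/bar.
C: 4 beats/bar ÷ 2.5 beats/chord = 1.6 chords/bar.
D: 4 beats/bar ÷ 1.5 beats/chord = 8/3 chords/bar.
E: 4 beats/bar ÷ 1 beat/chord = 4 chords/bar.
F: 4 beats/bar ÷ 5 beats/chord = 0.8 chords/bar.
Slowest is F at 0.8 chords/bar.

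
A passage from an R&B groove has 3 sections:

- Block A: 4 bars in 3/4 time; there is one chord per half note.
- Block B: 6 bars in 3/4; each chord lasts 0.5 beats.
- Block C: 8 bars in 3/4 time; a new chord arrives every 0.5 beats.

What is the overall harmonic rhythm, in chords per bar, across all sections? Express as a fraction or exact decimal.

5 chords per bar

A: 4 × 3 = 12 beats ÷ 2 = 6 chords.
B: 6 × 3 = 18 beats ÷ 0.5 = 36 chords.
C: 8 × 3 = 24 beats ÷ 0.5 = 48 chords.
Overall: 90 chords over 18 bars → 90/18 = 5 chords per bar.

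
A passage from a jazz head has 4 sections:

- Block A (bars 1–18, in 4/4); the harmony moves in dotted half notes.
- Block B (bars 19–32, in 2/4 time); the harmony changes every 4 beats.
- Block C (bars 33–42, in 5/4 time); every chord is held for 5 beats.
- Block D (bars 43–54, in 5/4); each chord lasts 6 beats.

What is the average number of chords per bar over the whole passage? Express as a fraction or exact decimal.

A: 18 × 4 = 72 beats ÷ 3 = 24 chords.
B: 14 × 2 = 28 beats ÷ 4 = 7 chords.
C: 10 × 5 = 50 beats ÷ 5 = 10 chords.
D: 12 × 5 = 60 beats ÷ 6 = 10 chords.
Overall: 51 chords over 54 bars → 51/54 = 17/18 chords per bar.

17/18 chords per bar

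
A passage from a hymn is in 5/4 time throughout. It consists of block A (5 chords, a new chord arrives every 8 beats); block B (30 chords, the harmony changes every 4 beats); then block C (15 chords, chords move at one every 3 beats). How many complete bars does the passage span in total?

A: 5 × 8 = 40 beats = 8 bars.
B: 30 × 4 = 120 beats = 24 bars.
C: 15 × 3 = 45 beats = 9 bars.
Total: 8 + 24 + 9 = 41 bars.

41 bars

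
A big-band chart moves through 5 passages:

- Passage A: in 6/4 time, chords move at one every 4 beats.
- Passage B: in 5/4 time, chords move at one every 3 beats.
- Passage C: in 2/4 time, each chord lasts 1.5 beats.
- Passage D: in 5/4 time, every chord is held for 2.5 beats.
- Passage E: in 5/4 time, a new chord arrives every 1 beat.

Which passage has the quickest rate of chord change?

Passage E

A: 6 beats/bar ÷ 4 beats/chord = 1.5 chords/bar.
B: 5 beats/bar ÷ 3 beats/chord = 5/3 chords/bar.
C: 2 beats/bar ÷ 1.5 beats/chord = 4/3 chords/bar.
D: 5 beats/bar ÷ 2.5 beats/chord = 2 chords/bar.
E: 5 beats/bar ÷ 1 beat/chord = 5 chords/bar.
Fastest is E at 5 chords/bar.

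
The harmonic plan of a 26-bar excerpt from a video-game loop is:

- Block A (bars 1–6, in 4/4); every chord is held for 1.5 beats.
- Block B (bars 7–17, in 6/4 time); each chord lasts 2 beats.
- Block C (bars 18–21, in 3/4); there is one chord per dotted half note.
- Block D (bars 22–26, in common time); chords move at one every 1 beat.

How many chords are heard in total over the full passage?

A: 6 bars × 4 beats = 24 beats; 1.5 beats/chord → 16 chords.
B: 11 bars × 6 beats = 66 beats; 2 beats/chord → 33 chords.
C: 4 bars × 3 beats = 12 beats; 3 beats/chord → 4 chords.
D: 5 bars × 4 beats = 20 beats; 1 beat/chord → 20 chords.
Total: 16 + 33 + 4 + 20 = 73.

73 chords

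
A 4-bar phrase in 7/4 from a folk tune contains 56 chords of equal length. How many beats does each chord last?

4 bars × 7 beats/bar = 28 beats total.
28 beats ÷ 56 chords = 0.5 beats per chord.
(That is an eighth note.)

0.5 beats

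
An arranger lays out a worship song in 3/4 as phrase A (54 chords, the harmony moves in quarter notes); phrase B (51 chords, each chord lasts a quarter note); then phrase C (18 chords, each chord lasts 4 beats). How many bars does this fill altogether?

A: 54 × 1 = 54 beats = 18 bars.
B: 51 × 1 = 51 beats = 17 bars.
C: 18 × 4 = 72 beats = 24 bars.
Total: 18 + 17 + 24 = 59 bars.

59 bars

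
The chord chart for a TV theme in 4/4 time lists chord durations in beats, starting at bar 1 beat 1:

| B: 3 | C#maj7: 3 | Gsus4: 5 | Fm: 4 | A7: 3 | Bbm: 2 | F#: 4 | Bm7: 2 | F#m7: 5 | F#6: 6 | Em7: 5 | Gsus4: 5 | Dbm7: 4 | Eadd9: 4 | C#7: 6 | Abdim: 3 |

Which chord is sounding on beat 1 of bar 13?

Dbm7

Beat 1 of bar 13 is beat (13−1)×4 + 1 = 49 overall.
Running totals: B ends at 3, C#maj7 ends at 6, Gsus4 ends at 11, Fm ends at 15, A7 ends at 18, Bbm ends at 20, F# ends at 24, Bm7 ends at 26, F#m7 ends at 31, F#6 ends at 37, Em7 ends at 42, Gsus4 ends at 47, Dbm7 ends at 51.
Beat 49 falls within Dbm7.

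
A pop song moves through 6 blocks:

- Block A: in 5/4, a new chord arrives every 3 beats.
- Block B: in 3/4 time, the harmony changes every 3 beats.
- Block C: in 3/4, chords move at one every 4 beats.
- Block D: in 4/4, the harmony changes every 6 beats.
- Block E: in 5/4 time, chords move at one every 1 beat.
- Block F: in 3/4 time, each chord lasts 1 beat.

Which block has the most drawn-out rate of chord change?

Block D

A: 5 beats/bar ÷ 3 beats/chord = 5/3 chords/bar.
B: 3 beats/bar ÷ 3 beats/chord = 1 chord/bar.
C: 3 beats/bar ÷ 4 beats/chord = 0.75 chords/bar.
D: 4 beats/bar ÷ 6 beats/chord = 2/3 chords/bar.
E: 5 beats/bar ÷ 1 beat/chord = 5 chords/bar.
F: 3 beats/bar ÷ 1 beat/chord = 3 chords/bar.
Slowest is D at 2/3 chords/bar.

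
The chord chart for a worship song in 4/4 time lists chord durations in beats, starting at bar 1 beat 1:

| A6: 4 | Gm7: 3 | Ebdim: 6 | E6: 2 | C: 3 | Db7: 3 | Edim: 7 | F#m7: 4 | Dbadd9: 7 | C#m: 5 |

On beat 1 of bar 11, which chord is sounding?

Beat 1 of bar 11 is beat (11−1)×4 + 1 = 41 overall.
Running totals: A6 ends at 4, Gm7 ends at 7, Ebdim ends at 13, E6 ends at 15, C ends at 18, Db7 ends at 21, Edim ends at 28, F#m7 ends at 32, Dbadd9 ends at 39, C#m ends at 44.
Beat 41 falls within C#m.

C#m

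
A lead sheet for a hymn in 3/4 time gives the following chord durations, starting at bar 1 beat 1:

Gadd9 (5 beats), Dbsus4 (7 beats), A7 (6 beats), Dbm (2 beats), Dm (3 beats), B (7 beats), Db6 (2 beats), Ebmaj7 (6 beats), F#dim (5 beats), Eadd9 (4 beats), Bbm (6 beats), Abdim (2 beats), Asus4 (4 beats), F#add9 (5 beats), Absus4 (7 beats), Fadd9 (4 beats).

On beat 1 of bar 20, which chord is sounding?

Asus4

Beat 1 of bar 20 is beat (20−1)×3 + 1 = 58 overall.
Running totals: Gadd9 ends at 5, Dbsus4 ends at 12, A7 ends at 18, Dbm ends at 20, Dm ends at 23, B ends at 30, Db6 ends at 32, Ebmaj7 ends at 38, F#dim ends at 43, Eadd9 ends at 47, Bbm ends at 53, Abdim ends at 55, Asus4 ends at 59.
Beat 58 falls within Asus4.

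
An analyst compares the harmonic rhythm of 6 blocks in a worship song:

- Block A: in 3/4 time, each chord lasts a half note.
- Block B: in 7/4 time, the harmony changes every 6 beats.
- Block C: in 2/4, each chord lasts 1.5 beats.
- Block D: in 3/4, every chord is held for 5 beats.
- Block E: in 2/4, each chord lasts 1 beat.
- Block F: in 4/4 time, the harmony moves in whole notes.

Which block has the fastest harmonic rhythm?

Block E

A: 3 beats/bar ÷ 2 beats/chord = 1.5 chords/bar.
B: 7 beats/bar ÷ 6 beats/chord = 7/6 chords/bar.
C: 2 beats/bar ÷ 1.5 beats/chord = 4/3 chords/bar.
D: 3 beats/bar ÷ 5 beats/chord = 0.6 chords/bar.
E: 2 beats/bar ÷ 1 beat/chord = 2 chords/bar.
F: 4 beats/bar ÷ 4 beats/chord = 1 chord/bar.
Fastest is E at 2 chords/bar.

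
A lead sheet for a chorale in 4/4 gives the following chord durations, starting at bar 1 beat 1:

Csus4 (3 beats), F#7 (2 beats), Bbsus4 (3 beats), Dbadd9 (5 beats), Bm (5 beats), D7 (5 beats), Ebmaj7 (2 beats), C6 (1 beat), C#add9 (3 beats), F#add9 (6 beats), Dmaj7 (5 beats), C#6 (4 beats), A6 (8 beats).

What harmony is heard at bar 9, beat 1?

Beat 1 of bar 9 is beat (9−1)×4 + 1 = 33 overall.
Running totals: Csus4 ends at 3, F#7 ends at 5, Bbsus4 ends at 8, Dbadd9 ends at 13, Bm ends at 18, D7 ends at 23, Ebmaj7 ends at 25, C6 ends at 26, C#add9 ends at 29, F#add9 ends at 35.
Beat 33 falls within F#add9.

F#add9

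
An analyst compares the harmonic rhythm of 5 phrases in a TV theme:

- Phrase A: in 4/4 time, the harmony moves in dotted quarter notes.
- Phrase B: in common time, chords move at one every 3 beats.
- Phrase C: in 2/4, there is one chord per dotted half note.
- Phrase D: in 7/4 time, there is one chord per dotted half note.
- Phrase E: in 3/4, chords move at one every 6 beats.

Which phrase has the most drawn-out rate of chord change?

Phrase E

A: 4/1.5 = 8/3 chords/bar.
B: 4/3 = 4/3 chords/bar.
C: 2/3 = 2/3 chords/bar.
D: 7/3 = 7/3 chords/bar.
E: 3/6 = 0.5 chords/bar.
Slowest is E at 0.5 chords/bar.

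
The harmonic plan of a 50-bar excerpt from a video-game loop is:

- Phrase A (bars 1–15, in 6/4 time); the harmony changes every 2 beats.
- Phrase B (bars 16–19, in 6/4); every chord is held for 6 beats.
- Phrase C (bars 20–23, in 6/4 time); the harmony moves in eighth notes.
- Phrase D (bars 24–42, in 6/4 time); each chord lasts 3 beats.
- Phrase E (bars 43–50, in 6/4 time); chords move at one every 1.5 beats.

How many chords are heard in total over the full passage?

167 chords

A: 15 bars × 6 beats = 90 beats; 2 beats/chord → 45 chords.
B: 4 bars × 6 beats = 24 beats; 6 beats/chord → 4 chords.
C: 4 bars × 6 beats = 24 beats; 0.5 beats/chord → 48 chords.
D: 19 bars × 6 beats = 114 beats; 3 beats/chord → 38 chords.
E: 8 bars × 6 beats = 48 beats; 1.5 beats/chord → 32 chords.
Total: 45 + 4 + 48 + 38 + 32 = 167.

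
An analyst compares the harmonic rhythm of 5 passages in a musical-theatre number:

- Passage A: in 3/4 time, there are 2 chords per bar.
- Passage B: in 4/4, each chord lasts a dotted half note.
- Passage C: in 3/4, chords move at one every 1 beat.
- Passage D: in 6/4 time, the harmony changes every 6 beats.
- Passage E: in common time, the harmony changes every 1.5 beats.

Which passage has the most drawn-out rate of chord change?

Passage D

A: each chord is 1.5 beats in 3/4, so 2 per bar.
B: each chord is 3 beats in 4/4, so 4/3 per bar.
C: each chord is 1 beat in 3/4, so 3 per bar.
D: each chord is 6 beats in 6/4, so 1 per bar.
E: each chord is 1.5 beats in 4/4, so 8/3 per bar.
Slowest is D at 1 chords/bar.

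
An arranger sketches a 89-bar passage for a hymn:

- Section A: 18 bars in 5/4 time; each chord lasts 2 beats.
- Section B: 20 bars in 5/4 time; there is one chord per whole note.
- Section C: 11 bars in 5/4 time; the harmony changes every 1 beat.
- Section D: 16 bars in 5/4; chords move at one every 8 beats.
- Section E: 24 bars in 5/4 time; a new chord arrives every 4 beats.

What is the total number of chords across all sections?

165 chords

A has 90 beats and chords last 2 each, so 45 chords.
B has 100 beats and chords last 4 each, so 25 chords.
C has 55 beats and chords last 1 each, so 55 chords.
D has 80 beats and chords last 8 each, so 10 chords.
E has 120 beats and chords last 4 each, so 30 chords.
Total: 45 + 25 + 55 + 10 + 30 = 165.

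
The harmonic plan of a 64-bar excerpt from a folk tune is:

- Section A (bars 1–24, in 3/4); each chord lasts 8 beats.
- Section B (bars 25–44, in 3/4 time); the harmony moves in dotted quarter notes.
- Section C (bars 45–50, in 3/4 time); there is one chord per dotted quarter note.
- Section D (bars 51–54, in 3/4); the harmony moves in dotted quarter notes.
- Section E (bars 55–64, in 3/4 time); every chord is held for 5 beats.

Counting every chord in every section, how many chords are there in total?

75 chords

A: 24·3 = 72 beats, 72/8 = 9 chords.
B: 20·3 = 60 beats, 60/1.5 = 40 chords.
C: 6·3 = 18 beats, 18/1.5 = 12 chords.
D: 4·3 = 12 beats, 12/1.5 = 8 chords.
E: 10·3 = 30 beats, 30/5 = 6 chords.
Total: 9 + 40 + 12 + 8 + 6 = 75.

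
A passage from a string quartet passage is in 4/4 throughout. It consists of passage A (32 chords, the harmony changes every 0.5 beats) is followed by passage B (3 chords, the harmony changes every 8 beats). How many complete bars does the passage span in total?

A: 32 × 0.5 = 16 beats = 4 bars.
B: 3 × 8 = 24 beats = 6 bars.
Total: 4 + 6 = 10 bars.

10 bars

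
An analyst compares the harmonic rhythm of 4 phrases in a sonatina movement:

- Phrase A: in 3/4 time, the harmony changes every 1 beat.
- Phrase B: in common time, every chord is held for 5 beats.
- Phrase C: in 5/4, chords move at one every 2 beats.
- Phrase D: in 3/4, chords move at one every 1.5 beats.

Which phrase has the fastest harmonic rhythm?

A: 3 beats/bar ÷ 1 beat/chord = 3 chords/bar.
B: 4 beats/bar ÷ 5 beats/chord = 0.8 chords/bar.
C: 5 beats/bar ÷ 2 beats/chord = 2.5 chords/bar.
D: 3 beats/bar ÷ 1.5 beats/chord = 2 chords/bar.
Fastest is A at 3 chords/bar.

Phrase A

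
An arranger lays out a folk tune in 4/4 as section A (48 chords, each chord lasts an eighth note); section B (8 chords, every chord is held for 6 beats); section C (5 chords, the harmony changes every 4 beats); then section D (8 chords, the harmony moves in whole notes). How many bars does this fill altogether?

A: 48 × 0.5 = 24 beats = 6 bars.
B: 8 × 6 = 48 beats = 12 bars.
C: 5 × 4 = 20 beats = 5 bars.
D: 8 × 4 = 32 beats = 8 bars.
Total: 6 + 12 + 5 + 8 = 31 bars.

31 bars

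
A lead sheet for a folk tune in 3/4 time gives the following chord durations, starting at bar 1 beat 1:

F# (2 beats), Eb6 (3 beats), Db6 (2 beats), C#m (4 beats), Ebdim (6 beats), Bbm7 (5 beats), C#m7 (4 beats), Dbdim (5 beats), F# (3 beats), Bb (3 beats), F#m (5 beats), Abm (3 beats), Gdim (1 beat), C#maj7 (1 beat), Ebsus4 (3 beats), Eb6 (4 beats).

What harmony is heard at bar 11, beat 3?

F#

Beat 3 of bar 11 is beat (11−1)×3 + 3 = 33 overall.
Running totals: F# ends at 2, Eb6 ends at 5, Db6 ends at 7, C#m ends at 11, Ebdim ends at 17, Bbm7 ends at 22, C#m7 ends at 26, Dbdim ends at 31, F# ends at 34.
Beat 33 falls within F#.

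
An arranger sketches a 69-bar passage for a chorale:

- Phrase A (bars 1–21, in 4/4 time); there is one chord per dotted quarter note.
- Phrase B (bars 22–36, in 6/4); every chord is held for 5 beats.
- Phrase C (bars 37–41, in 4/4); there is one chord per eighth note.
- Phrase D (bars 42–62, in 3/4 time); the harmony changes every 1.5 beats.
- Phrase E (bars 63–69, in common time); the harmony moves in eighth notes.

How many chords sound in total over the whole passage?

A: 21 bars × 4 beats = 84 beats; 1.5 beats/chord → 56 chords.
B: 15 bars × 6 beats = 90 beats; 5 beats/chord → 18 chords.
C: 5 bars × 4 beats = 20 beats; 0.5 beats/chord → 40 chords.
D: 21 bars × 3 beats = 63 beats; 1.5 beats/chord → 42 chords.
E: 7 bars × 4 beats = 28 beats; 0.5 beats/chord → 56 chords.
Total: 56 + 18 + 40 + 42 + 56 = 212.

212 chords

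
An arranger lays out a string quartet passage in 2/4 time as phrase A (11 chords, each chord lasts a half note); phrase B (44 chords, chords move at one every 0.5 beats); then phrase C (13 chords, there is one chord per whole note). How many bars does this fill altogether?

48 bars

A: 11 × 2 = 22 beats = 11 bars.
B: 44 × 0.5 = 22 beats = 11 bars.
C: 13 × 4 = 52 beats = 26 bars.
Total: 11 + 11 + 26 = 48 bars.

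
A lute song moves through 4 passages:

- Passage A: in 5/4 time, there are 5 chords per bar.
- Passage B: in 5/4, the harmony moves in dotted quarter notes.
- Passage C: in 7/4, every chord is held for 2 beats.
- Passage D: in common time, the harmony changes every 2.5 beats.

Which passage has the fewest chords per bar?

A: each chord is 1 beat in 5/4, so 5 per bar.
B: each chord is 1.5 beats in 5/4, so 10/3 per bar.
C: each chord is 2 beats in 7/4, so 3.5 per bar.
D: each chord is 2.5 beats in 4/4, so 1.6 per bar.
Slowest is D at 1.6 chords/bar.

Passage D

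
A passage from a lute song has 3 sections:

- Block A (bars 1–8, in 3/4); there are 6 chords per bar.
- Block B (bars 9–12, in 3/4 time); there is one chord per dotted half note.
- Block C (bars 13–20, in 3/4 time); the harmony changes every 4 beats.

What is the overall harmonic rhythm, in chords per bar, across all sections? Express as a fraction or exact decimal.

A: 8 × 3 = 24 beats ÷ 0.5 = 48 chords.
B: 4 × 3 = 12 beats ÷ 3 = 4 chords.
C: 8 × 3 = 24 beats ÷ 4 = 6 chords.
Overall: 58 chords over 20 bars → 58/20 = 2.9 chords per bar.

2.9 chords per bar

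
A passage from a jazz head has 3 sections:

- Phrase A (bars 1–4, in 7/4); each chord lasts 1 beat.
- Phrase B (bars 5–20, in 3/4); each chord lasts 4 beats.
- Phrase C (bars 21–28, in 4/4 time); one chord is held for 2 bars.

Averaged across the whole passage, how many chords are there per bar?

A: 4 bars of 7 beats is 28 beats; at 1 beat each that's 28 chords.
B: 16 bars of 3 beats is 48 beats; at 4 beats each that's 12 chords.
C: 8 bars of 4 beats is 32 beats; at 8 beats each that's 4 chords.
Overall: 44 chords over 28 bars → 44/28 = 11/7 chords per bar.

11/7 chords per bar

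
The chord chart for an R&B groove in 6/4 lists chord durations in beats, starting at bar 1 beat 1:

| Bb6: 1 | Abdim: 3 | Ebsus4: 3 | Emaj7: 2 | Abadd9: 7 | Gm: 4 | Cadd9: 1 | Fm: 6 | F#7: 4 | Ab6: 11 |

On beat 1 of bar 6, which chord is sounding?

Beat 1 of bar 6 is beat (6−1)×6 + 1 = 31 overall.
Running totals: Bb6 ends at 1, Abdim ends at 4, Ebsus4 ends at 7, Emaj7 ends at 9, Abadd9 ends at 16, Gm ends at 20, Cadd9 ends at 21, Fm ends at 27, F#7 ends at 31.
Beat 31 falls within F#7.

F#7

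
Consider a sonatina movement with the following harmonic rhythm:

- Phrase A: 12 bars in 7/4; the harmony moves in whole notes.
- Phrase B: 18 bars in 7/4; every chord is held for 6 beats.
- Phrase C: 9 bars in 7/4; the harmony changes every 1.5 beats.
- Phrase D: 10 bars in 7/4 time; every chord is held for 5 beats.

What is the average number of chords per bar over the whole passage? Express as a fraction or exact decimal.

2 chords per bar

A: 12 × 7 = 84 beats ÷ 4 = 21 chords.
B: 18 × 7 = 126 beats ÷ 6 = 21 chords.
C: 9 × 7 = 63 beats ÷ 1.5 = 42 chords.
D: 10 × 7 = 70 beats ÷ 5 = 14 chords.
Overall: 98 chords over 49 bars → 98/49 = 2 chords per bar.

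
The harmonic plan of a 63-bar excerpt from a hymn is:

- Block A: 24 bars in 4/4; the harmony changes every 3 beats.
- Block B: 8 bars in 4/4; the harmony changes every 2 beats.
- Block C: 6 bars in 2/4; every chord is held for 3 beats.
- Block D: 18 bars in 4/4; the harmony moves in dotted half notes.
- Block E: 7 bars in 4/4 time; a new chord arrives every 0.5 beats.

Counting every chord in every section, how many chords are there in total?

132 chords

A: 24·4 = 96 beats, 96/3 = 32 chords.
B: 8·4 = 32 beats, 32/2 = 16 chords.
C: 6·2 = 12 beats, 12/3 = 4 chords.
D: 18·4 = 72 beats, 72/3 = 24 chords.
E: 7·4 = 28 beats, 28/0.5 = 56 chords.
Total: 32 + 16 + 4 + 24 + 56 = 132.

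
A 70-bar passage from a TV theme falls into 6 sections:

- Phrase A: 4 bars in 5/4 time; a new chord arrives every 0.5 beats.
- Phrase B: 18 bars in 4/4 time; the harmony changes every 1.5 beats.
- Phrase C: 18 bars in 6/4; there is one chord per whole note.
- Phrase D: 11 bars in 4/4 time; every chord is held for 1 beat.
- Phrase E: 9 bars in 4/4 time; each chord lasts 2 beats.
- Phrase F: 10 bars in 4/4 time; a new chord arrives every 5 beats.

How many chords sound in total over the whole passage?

A has 20 beats and chords last 0.5 each, so 40 chords.
B has 72 beats and chords last 1.5 each, so 48 chords.
C has 108 beats and chords last 4 each, so 27 chords.
D has 44 beats and chords last 1 each, so 44 chords.
E has 36 beats and chords last 2 each, so 18 chords.
F has 40 beats and chords last 5 each, so 8 chords.
Total: 40 + 48 + 27 + 44 + 18 + 8 = 185.

185 chords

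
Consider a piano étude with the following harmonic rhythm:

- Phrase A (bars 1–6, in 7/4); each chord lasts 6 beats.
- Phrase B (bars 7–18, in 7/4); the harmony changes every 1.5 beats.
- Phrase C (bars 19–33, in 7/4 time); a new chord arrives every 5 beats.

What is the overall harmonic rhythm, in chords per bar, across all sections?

A: 6 × 7 = 42 beats ÷ 6 = 7 chords.
B: 12 × 7 = 84 beats ÷ 1.5 = 56 chords.
C: 15 × 7 = 105 beats ÷ 5 = 21 chords.
Overall: 84 chords over 33 bars → 84/33 = 28/11 chords per bar.

28/11 chords per bar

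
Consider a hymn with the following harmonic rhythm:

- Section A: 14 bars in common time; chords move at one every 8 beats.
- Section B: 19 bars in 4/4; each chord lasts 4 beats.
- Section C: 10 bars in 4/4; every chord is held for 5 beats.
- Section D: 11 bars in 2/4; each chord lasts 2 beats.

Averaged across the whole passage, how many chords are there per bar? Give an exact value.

A: 14 bars of 4 beats is 56 beats; at 8 beats each that's 7 chords.
B: 19 bars of 4 beats is 76 beats; at 4 beats each that's 19 chords.
C: 10 bars of 4 beats is 40 beats; at 5 beats each that's 8 chords.
D: 11 bars of 2 beats is 22 beats; at 2 beats each that's 11 chords.
Overall: 45 chords over 54 bars → 45/54 = 5/6 chords per bar.

5/6 chords per bar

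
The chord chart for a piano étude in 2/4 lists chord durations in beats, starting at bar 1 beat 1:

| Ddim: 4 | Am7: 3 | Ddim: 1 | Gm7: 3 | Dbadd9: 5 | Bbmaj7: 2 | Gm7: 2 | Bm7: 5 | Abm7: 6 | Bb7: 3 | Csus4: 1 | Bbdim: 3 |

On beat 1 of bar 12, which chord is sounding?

Beat 1 of bar 12 is beat (12−1)×2 + 1 = 23 overall.
Running totals: Ddim ends at 4, Am7 ends at 7, Ddim ends at 8, Gm7 ends at 11, Dbadd9 ends at 16, Bbmaj7 ends at 18, Gm7 ends at 20, Bm7 ends at 25.
Beat 23 falls within Bm7.

Bm7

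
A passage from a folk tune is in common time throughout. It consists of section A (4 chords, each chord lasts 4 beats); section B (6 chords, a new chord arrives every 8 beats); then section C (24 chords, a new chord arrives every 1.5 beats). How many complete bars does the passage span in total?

A: 4 × 4 = 16 beats = 4 bars.
B: 6 × 8 = 48 beats = 12 bars.
C: 24 × 1.5 = 36 beats = 9 bars.
Total: 4 + 12 + 9 = 25 bars.

25 bars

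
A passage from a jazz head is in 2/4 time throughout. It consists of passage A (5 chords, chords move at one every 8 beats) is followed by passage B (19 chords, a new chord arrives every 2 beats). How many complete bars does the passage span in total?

39 bars

A: 5 × 8 = 40 beats = 20 bars.
B: 19 × 2 = 38 beats = 19 bars.
Total: 20 + 19 = 39 bars.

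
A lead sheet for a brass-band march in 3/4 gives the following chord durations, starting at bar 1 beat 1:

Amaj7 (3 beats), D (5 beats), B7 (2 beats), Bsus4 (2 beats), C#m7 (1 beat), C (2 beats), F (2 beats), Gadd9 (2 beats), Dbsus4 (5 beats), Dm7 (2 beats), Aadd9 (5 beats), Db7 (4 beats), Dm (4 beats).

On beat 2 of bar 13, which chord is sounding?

Dm

Beat 2 of bar 13 is beat (13−1)×3 + 2 = 38 overall.
Running totals: Amaj7 ends at 3, D ends at 8, B7 ends at 10, Bsus4 ends at 12, C#m7 ends at 13, C ends at 15, F ends at 17, Gadd9 ends at 19, Dbsus4 ends at 24, Dm7 ends at 26, Aadd9 ends at 31, Db7 ends at 35, Dm ends at 39.
Beat 38 falls within Dm.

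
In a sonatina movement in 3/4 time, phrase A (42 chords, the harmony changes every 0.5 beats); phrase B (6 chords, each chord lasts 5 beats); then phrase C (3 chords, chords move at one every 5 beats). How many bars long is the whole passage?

A: 42 × 0.5 = 21 beats = 7 bars.
B: 6 × 5 = 30 beats = 10 bars.
C: 3 × 5 = 15 beats = 5 bars.
Total: 7 + 10 + 5 = 22 bars.

22 bars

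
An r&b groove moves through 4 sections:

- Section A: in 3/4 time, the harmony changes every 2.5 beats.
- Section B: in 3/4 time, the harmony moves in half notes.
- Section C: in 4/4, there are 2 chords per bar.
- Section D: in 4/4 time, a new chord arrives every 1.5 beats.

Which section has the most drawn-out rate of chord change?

Section A

A: 3/2.5 = 1.2 chords/bar.
B: 3/2 = 1.5 chords/bar.
C: 4/2 = 2 chords/bar.
D: 4/1.5 = 8/3 chords/bar.
Slowest is A at 1.2 chords/bar.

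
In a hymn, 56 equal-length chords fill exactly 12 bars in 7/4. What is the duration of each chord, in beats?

12 bars × 7 beats/bar = 84 beats total.
84 beats ÷ 56 chords = 1.5 beats per chord.
(That is a dotted quarter note.)

1.5 beats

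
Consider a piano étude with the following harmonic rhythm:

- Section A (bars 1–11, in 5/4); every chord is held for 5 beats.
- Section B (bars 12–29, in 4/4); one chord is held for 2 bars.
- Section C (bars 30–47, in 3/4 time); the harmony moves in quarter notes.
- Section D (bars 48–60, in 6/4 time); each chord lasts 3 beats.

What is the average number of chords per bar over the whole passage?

5/3 chords per bar

A: 11 × 5 = 55 beats ÷ 5 = 11 chords.
B: 18 × 4 = 72 beats ÷ 8 = 9 chords.
C: 18 × 3 = 54 beats ÷ 1 = 54 chords.
D: 13 × 6 = 78 beats ÷ 3 = 26 chords.
Overall: 100 chords over 60 bars → 100/60 = 5/3 chords per bar.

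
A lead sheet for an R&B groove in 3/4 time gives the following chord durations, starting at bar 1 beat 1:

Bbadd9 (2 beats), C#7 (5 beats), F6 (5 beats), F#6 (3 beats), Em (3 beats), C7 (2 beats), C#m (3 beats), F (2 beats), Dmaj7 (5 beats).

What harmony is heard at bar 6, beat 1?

Beat 1 of bar 6 is beat (6−1)×3 + 1 = 16 overall.
Running totals: Bbadd9 ends at 2, C#7 ends at 7, F6 ends at 12, F#6 ends at 15, Em ends at 18.
Beat 16 falls within Em.

Em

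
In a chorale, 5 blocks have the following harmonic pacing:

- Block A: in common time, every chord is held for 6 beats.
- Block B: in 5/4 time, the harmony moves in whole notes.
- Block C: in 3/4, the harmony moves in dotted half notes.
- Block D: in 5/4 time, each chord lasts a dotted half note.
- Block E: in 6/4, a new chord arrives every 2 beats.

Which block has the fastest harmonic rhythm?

A: 4 beats/bar ÷ 6 beats/chord = 2/3 chords/bar.
B: 5 beats/bar ÷ 4 beats/chord = 1.25 chords/bar.
C: 3 beats/bar ÷ 3 beats/chord = 1 chord/bar.
D: 5 beats/bar ÷ 3 beats/chord = 5/3 chords/bar.
E: 6 beats/bar ÷ 2 beats/chord = 3 chords/bar.
Fastest is E at 3 chords/bar.

Block E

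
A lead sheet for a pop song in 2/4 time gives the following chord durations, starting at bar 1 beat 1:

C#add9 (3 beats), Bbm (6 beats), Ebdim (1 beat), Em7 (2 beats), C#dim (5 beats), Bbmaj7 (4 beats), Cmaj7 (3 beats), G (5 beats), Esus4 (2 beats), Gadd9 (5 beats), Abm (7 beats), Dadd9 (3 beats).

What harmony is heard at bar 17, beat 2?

Beat 2 of bar 17 is beat (17−1)×2 + 2 = 34 overall.
Running totals: C#add9 ends at 3, Bbm ends at 9, Ebdim ends at 10, Em7 ends at 12, C#dim ends at 17, Bbmaj7 ends at 21, Cmaj7 ends at 24, G ends at 29, Esus4 ends at 31, Gadd9 ends at 36.
Beat 34 falls within Gadd9.

Gadd9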